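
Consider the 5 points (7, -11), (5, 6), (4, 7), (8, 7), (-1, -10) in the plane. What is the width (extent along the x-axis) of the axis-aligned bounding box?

9

max x = 8, min x = -1, so width = 9.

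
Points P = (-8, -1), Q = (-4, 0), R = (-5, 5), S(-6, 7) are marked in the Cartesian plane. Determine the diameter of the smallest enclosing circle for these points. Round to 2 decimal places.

The minimum enclosing circle is determined by three boundary points: P, Q, S.
Their circumcentre is (-103/15, 89/30) with r² = 15317/900.
The farthest remaining point R is at distance² 6857/900 ≤ 15317/900.
Diameter = 2r = 2√(15317/900) ≈ 8.25.

8.25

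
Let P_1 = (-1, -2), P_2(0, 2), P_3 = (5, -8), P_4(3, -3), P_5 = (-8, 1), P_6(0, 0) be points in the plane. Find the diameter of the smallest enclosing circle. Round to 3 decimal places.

The minimum enclosing circle of a finite set is fixed by two of the points (as a diameter) or three (as a circumcircle).
The farthest pair is P_3–P_5 with squared distance 250. The circle on this segment as diameter has centre (-1.5, -3.5) and r² = 250/4 = 62.5.
Check P_1: distance² to centre = 2.5 ≤ 62.5, so it lies inside.
All remaining points lie in this disk, and no smaller disk contains both endpoints, so this is the minimum enclosing circle.
Diameter = 2r = 2√(62.5) ≈ 15.811.

15.811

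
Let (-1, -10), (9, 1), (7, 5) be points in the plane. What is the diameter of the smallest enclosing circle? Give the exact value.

Call the three points A, B, C in the order given.
Side lengths²: AB² = 221, AC² = 289, BC² = 20.
Since AC² = 289 ≥ 221 + 20 = 241, the angle opposite AC is not acute, so the smallest enclosing circle has AC as diameter.
Centre = midpoint of AC = (3, -2.5), r² = 289/4 = 72.25.
Diameter = 2r = 2√(72.25) = 17.

17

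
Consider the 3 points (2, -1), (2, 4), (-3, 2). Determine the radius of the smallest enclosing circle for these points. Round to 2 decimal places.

3.14

Call the three points A, B, C in the order given.
Side lengths²: AB² = 25, AC² = 34, BC² = 29.
Since AC² = 34 < 29 + 25 = 54, the triangle is acute, so the smallest enclosing circle is the circumcircle.
Circumcentre = (0.1, 1.5), r² = 9.86.
r = √(9.86) ≈ 3.14.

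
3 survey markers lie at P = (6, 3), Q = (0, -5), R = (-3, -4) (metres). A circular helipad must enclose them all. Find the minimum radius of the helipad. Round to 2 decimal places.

5.70

Side lengths²: PQ² = 100, PR² = 130, QR² = 10.
Since PR² = 130 ≥ 100 + 10 = 110, the angle opposite PR is not acute, so the smallest enclosing circle has PR as diameter.
Centre = midpoint of PR = (1.5, -0.5), r² = 130/4 = 32.5.
r = √(32.5) ≈ 5.70.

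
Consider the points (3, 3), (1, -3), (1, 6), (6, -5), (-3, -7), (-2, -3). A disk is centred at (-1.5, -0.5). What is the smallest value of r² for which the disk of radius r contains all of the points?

76.5

The required radius is the distance from (-1.5, -0.5) to the farthest point.
Squared distances: 32.5, 12.5, 48.5, 76.5, 44.5, 6.5.
Maximum is 76.5, attained at (6, -5).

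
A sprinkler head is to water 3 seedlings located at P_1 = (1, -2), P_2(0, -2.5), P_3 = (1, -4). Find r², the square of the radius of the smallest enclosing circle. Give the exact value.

1.015625

Side lengths²: P_1P_2² = 1.25, P_1P_3² = 4, P_2P_3² = 3.25.
Since P_1P_3² = 4 < 3.25 + 1.25 = 4.5, the triangle is acute, so the smallest enclosing circle is the circumcircle.
Circumcentre = (0.875, -3), r² = 1.015625.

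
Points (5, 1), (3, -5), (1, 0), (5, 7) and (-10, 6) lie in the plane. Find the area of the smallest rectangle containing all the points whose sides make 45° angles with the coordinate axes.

192

In coordinates u = x + y, v = x − y the rectangle is axis-aligned; the map (x,y)→(u,v) scales areas by 2.
u-values: 6, -2, 1, 12, -4; range = 12 − (-4) = 16.
v-values: 4, 8, 1, -2, -16; range = 8 − (-16) = 24.
Area = (16 × 24) / 2 = 192.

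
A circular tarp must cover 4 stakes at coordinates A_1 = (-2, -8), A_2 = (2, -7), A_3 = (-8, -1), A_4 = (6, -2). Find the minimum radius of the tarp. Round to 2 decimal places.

7.02

By Welzl's lemma the MEC is supported by two points (diametrically opposite) or three points (on a circumcircle).
The farthest pair is A_3–A_4 with squared distance 197. The circle on this segment as diameter has centre (-1, -1.5) and r² = 197/4 = 49.25.
Check A_1: distance² to centre = 43.25 ≤ 49.25, so it lies inside.
All remaining points lie in this disk, and no smaller disk contains both endpoints, so this is the minimum enclosing circle.
r = √(49.25) ≈ 7.02.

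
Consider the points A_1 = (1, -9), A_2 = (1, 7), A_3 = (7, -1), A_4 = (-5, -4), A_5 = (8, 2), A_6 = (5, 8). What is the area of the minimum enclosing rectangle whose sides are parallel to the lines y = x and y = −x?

In coordinates u = x + y, v = x − y the rectangle is axis-aligned; the map (x,y)→(u,v) scales areas by 2.
u-values: -8, 8, 6, -9, 10, 13; range = 13 − (-9) = 22.
v-values: 10, -6, 8, -1, 6, -3; range = 10 − (-6) = 16.
Area = (22 × 16) / 2 = 176.

176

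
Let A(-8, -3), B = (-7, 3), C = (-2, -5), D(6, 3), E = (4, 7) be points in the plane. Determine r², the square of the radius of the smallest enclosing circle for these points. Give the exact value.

17690/289

The minimum enclosing circle is determined by three boundary points: A, D, E.
Their circumcentre is (-29/17, 28/17) with r² = 17690/289.
The farthest remaining point C is at distance² 12794/289 ≤ 17690/289.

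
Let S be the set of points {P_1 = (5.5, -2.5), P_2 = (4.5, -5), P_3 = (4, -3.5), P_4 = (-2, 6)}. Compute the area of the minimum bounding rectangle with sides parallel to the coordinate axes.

82.5

x ranges over [-2, 5.5], width 7.5.
y ranges over [-5, 6], height 11.
Area = 7.5 × 11 = 82.5.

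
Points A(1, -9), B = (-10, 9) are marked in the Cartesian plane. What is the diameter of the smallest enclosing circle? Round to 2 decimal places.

The smallest circle enclosing two points has them as diameter endpoints.
Centre = midpoint = (-4.5, 0); r² = |AB|²/4 = 445/4 = 111.25.
Diameter = 2r = 2√(111.25) ≈ 21.10.

21.10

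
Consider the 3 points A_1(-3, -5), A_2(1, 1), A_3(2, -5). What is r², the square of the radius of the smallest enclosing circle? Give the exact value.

Side lengths²: A_1A_2² = 52, A_1A_3² = 25, A_2A_3² = 37.
Since A_1A_2² = 52 < 37 + 25 = 62, the triangle is acute, so the smallest enclosing circle is the circumcircle.
Circumcentre = (-0.5, -7/3), r² = 481/36.

481/36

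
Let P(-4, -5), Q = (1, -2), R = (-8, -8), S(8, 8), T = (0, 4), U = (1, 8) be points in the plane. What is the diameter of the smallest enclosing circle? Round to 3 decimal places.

22.627

The minimum enclosing circle of a finite set is fixed by two of the points (as a diameter) or three (as a circumcircle).
The farthest pair is R–S with squared distance 512. The circle on this segment as diameter has centre (0, 0) and r² = 512/4 = 128.
Check P: distance² to centre = 41 ≤ 128, so it lies inside.
All remaining points lie in this disk, and no smaller disk contains both endpoints, so this is the minimum enclosing circle.
Diameter = 2r = 2√128 ≈ 22.627.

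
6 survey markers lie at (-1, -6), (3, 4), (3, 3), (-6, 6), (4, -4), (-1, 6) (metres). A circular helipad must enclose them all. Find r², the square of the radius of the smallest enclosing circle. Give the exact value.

A smallest enclosing disk is always determined by at most three of the input points on its boundary.
The farthest pair is (-6, 6)–(4, -4) with squared distance 200. The circle on this segment as diameter has centre (-1, 1) and r² = 200/4 = 50.
Check (-1, -6): distance² to centre = 49 ≤ 50, so it lies inside.
All remaining points lie in this disk, and no smaller disk contains both endpoints, so this is the minimum enclosing circle.

50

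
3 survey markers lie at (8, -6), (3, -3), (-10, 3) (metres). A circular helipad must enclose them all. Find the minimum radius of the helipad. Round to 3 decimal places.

Call the three points A, B, C in the order given.
Side lengths²: AB² = 34, AC² = 405, BC² = 205.
Since AC² = 405 ≥ 205 + 34 = 239, the angle opposite AC is not acute, so the smallest enclosing circle has AC as diameter.
Centre = midpoint of AC = (-1, -1.5), r² = 405/4 = 101.25.
r = √(101.25) ≈ 10.062.

10.062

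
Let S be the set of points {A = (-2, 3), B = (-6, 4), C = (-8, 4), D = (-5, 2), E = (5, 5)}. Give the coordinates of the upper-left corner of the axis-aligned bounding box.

(-8, 5)

x-range [-8, 5], y-range [2, 5].
The upper-left corner is (-8, 5).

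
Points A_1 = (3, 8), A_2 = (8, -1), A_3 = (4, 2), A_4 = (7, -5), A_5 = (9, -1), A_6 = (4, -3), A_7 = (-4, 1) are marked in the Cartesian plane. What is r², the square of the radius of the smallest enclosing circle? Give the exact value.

The minimum enclosing circle is determined by three boundary points: A_1, A_4, A_7.
Their circumcentre is (105/34, 31/34) with r² = 29045/578.
The farthest remaining point A_5 is at distance² 22313/578 ≤ 29045/578.

29045/578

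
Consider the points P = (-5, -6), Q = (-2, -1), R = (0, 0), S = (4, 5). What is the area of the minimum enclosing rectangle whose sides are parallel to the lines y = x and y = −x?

In coordinates u = x + y, v = x − y the rectangle is axis-aligned; the map (x,y)→(u,v) scales areas by 2.
u-values: -11, -3, 0, 9; range = 9 − (-11) = 20.
v-values: 1, -1, 0, -1; range = 1 − (-1) = 2.
Area = (20 × 2) / 2 = 20.

20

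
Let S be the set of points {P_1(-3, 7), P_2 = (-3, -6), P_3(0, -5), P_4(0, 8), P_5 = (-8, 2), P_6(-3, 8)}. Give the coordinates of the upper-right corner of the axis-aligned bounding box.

(0, 8)

x-range [-8, 0], y-range [-6, 8].
The upper-right corner is (0, 8).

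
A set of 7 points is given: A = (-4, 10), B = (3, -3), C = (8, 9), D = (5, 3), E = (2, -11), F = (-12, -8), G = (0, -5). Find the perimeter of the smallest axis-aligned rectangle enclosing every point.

82

Width = max x − min x = 8 − (-12) = 20.
Height = max y − min y = 10 − (-11) = 21.
Perimeter = 2(20 + 21) = 82.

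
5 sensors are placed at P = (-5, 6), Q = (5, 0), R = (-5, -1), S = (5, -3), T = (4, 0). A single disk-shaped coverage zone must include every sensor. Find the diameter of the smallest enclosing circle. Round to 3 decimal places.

A smallest enclosing disk is always determined by at most three of the input points on its boundary.
The farthest pair is P–S with squared distance 181. The circle on this segment as diameter has centre (0, 1.5) and r² = 181/4 = 45.25.
Check Q: distance² to centre = 27.25 ≤ 45.25, so it lies inside.
All remaining points lie in this disk, and no smaller disk contains both endpoints, so this is the minimum enclosing circle.
Diameter = 2r = 2√(45.25) ≈ 13.454.

13.454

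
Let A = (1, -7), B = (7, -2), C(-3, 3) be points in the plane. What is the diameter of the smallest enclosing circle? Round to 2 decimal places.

11.76

Side lengths²: AB² = 61, AC² = 116, BC² = 125.
Since BC² = 125 < 116 + 61 = 177, the triangle is acute, so the smallest enclosing circle is the circumcircle.
Circumcentre = (1.1875, -1.125), r² = 34.55078125.
Diameter = 2r = 2√(34.55078125) ≈ 11.76.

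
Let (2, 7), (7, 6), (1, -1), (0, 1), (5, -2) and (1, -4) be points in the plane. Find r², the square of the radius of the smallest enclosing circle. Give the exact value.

The minimum enclosing circle is determined by three boundary points: (2, 7), (7, 6), (1, -4).
Their circumcentre is (97/28, 37/28) with r² = 13481/392.
The farthest remaining point (5, -2) is at distance² 5249/392 ≤ 13481/392.

13481/392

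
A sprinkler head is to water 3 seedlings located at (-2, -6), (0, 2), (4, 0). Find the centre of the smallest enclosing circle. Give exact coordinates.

Call the three points A, B, C in the order given.
Side lengths²: AB² = 68, AC² = 72, BC² = 20.
Since AC² = 72 < 68 + 20 = 88, the triangle is acute, so the smallest enclosing circle is the circumcircle.
Circumcentre = (1/3, -7/3), r² = 170/9.
Centre = (1/3, -7/3).

(1/3, -7/3)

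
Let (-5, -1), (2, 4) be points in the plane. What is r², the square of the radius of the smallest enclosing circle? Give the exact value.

The smallest circle enclosing two points has them as diameter endpoints.
Centre = midpoint = (-1.5, 1.5); r² = |(-5, -1)−(2, 4)|²/4 = 74/4 = 18.5.

18.5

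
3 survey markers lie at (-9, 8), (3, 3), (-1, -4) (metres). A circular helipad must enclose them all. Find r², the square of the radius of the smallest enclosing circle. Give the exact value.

52.8125

Call the three points A, B, C in the order given.
Side lengths²: AB² = 169, AC² = 208, BC² = 65.
Since AC² = 208 < 169 + 65 = 234, the triangle is acute, so the smallest enclosing circle is the circumcircle.
Circumcentre = (-4.25, 2.5), r² = 52.8125.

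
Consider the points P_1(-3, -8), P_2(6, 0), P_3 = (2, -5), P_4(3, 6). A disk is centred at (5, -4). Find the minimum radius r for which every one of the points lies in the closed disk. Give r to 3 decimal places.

The required radius is the distance from (5, -4) to the farthest point.
Squared distances: 80, 17, 10, 104.
Maximum is 104, attained at P_4.
r = √104 ≈ 10.198.

10.198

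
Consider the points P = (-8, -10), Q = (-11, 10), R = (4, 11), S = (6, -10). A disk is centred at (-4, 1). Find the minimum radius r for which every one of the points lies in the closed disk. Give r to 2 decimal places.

14.87

The required radius is the distance from (-4, 1) to the farthest point.
Squared distances: 137, 130, 164, 221.
Maximum is 221, attained at S.
r = √221 ≈ 14.87.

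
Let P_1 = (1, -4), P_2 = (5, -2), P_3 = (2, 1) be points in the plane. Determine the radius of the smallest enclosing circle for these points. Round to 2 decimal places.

Side lengths²: P_1P_2² = 20, P_1P_3² = 26, P_2P_3² = 18.
Since P_1P_3² = 26 < 20 + 18 = 38, the triangle is acute, so the smallest enclosing circle is the circumcircle.
Circumcentre = (7/3, -5/3), r² = 65/9.
r = √(65/9) ≈ 2.69.

2.69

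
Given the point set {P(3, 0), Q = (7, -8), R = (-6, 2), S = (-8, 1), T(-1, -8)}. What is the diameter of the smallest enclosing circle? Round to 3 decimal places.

The minimum enclosing circle of a finite set is fixed by two of the points (as a diameter) or three (as a circumcircle).
The farthest pair is Q–S with squared distance 306. The circle on this segment as diameter has centre (-0.5, -3.5) and r² = 306/4 = 76.5.
Check P: distance² to centre = 24.5 ≤ 76.5, so it lies inside.
All remaining points lie in this disk, and no smaller disk contains both endpoints, so this is the minimum enclosing circle.
Diameter = 2r = 2√(76.5) ≈ 17.493.

17.493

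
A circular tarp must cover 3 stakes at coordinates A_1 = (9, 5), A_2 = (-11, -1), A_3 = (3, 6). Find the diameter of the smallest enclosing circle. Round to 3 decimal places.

20.881

Side lengths²: A_1A_2² = 436, A_1A_3² = 37, A_2A_3² = 245.
Since A_1A_2² = 436 ≥ 245 + 37 = 282, the angle opposite A_1A_2 is not acute, so the smallest enclosing circle has A_1A_2 as diameter.
Centre = midpoint of A_1A_2 = (-1, 2), r² = 436/4 = 109.
Diameter = 2r = 2√109 ≈ 20.881.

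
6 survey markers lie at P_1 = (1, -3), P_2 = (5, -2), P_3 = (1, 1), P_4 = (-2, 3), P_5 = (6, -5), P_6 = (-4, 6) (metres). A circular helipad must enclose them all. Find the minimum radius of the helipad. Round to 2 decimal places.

7.43

The minimum enclosing circle of a finite set is fixed by two of the points (as a diameter) or three (as a circumcircle).
The farthest pair is P_5–P_6 with squared distance 221. The circle on this segment as diameter has centre (1, 0.5) and r² = 221/4 = 55.25.
Check P_1: distance² to centre = 12.25 ≤ 55.25, so it lies inside.
All remaining points lie in this disk, and no smaller disk contains both endpoints, so this is the minimum enclosing circle.
r = √(55.25) ≈ 7.43.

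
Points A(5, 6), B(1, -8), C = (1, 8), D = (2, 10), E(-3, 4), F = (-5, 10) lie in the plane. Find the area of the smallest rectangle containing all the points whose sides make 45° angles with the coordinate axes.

In coordinates u = x + y, v = x − y the rectangle is axis-aligned; the map (x,y)→(u,v) scales areas by 2.
u-values: 11, -7, 9, 12, 1, 5; range = 12 − (-7) = 19.
v-values: -1, 9, -7, -8, -7, -15; range = 9 − (-15) = 24.
Area = (19 × 24) / 2 = 228.

228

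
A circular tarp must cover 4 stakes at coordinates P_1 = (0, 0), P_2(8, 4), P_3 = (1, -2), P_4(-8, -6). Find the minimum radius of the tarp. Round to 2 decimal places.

9.43

The minimum enclosing circle of a finite set is fixed by two of the points (as a diameter) or three (as a circumcircle).
The farthest pair is P_2–P_4 with squared distance 356. The circle on this segment as diameter has centre (0, -1) and r² = 356/4 = 89.
Check P_1: distance² to centre = 1 ≤ 89, so it lies inside.
All remaining points lie in this disk, and no smaller disk contains both endpoints, so this is the minimum enclosing circle.
r = √89 ≈ 9.43.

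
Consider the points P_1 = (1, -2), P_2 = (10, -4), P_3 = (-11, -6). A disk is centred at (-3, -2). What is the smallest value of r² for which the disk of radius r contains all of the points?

173

The required radius is the distance from (-3, -2) to the farthest point.
Squared distances: 16, 173, 80.
Maximum is 173, attained at P_2.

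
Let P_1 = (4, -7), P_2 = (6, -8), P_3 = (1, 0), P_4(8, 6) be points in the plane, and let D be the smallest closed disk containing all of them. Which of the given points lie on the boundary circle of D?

The farthest pair is P_2–P_4 with squared distance 200. The circle on this segment as diameter has centre (7, -1) and r² = 200/4 = 50.
Check P_1: distance² to centre = 45 ≤ 50, so it lies inside.
All remaining points lie in this disk, and no smaller disk contains both endpoints, so this is the minimum enclosing circle.
The points at distance exactly r from the centre are P_2, P_4 — 2 points.

P_2, P_4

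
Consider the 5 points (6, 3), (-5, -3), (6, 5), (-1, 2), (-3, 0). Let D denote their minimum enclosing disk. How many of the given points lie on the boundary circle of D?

A smallest enclosing disk is always determined by at most three of the input points on its boundary.
The farthest pair is (-5, -3)–(6, 5) with squared distance 185. The circle on this segment as diameter has centre (0.5, 1) and r² = 185/4 = 46.25.
Check (6, 3): distance² to centre = 34.25 ≤ 46.25, so it lies inside.
All remaining points lie in this disk, and no smaller disk contains both endpoints, so this is the minimum enclosing circle.
The points at distance exactly r from the centre are (-5, -3), (6, 5) — 2 points.

2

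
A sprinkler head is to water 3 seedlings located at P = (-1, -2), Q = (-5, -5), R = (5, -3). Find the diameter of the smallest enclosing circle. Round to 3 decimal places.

10.198

Side lengths²: PQ² = 25, PR² = 37, QR² = 104.
Since QR² = 104 ≥ 37 + 25 = 62, the angle opposite QR is not acute, so the smallest enclosing circle has QR as diameter.
Centre = midpoint of QR = (0, -4), r² = 104/4 = 26.
Diameter = 2r = 2√26 ≈ 10.198.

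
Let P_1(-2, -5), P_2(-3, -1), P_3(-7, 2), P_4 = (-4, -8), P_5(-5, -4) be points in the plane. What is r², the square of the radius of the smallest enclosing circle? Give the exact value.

By Welzl's lemma the MEC is supported by two points (diametrically opposite) or three points (on a circumcircle).
The farthest pair is P_3–P_4 with squared distance 109. The circle on this segment as diameter has centre (-5.5, -3) and r² = 109/4 = 27.25.
Check P_1: distance² to centre = 16.25 ≤ 27.25, so it lies inside.
All remaining points lie in this disk, and no smaller disk contains both endpoints, so this is the minimum enclosing circle.

27.25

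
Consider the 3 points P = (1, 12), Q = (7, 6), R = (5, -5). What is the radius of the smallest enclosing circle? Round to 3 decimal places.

Side lengths²: PQ² = 72, PR² = 305, QR² = 125.
Since PR² = 305 ≥ 125 + 72 = 197, the angle opposite PR is not acute, so the smallest enclosing circle has PR as diameter.
Centre = midpoint of PR = (3, 3.5), r² = 305/4 = 76.25.
r = √(76.25) ≈ 8.732.

8.732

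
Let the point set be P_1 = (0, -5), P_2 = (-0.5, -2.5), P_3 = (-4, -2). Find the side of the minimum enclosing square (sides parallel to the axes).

4

The bounding box has width 4 and height 3.
An axis-aligned square enclosing the set must have side ≥ max(width, height).
So the minimum side is max(4, 3) = 4.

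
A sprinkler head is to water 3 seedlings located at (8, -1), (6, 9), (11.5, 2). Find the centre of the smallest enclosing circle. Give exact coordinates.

Call the three points A, B, C in the order given.
Side lengths²: AB² = 104, AC² = 21.25, BC² = 79.25.
Since AB² = 104 ≥ 79.25 + 21.25 = 100.5, the angle opposite AB is not acute, so the smallest enclosing circle has AB as diameter.
Centre = midpoint of AB = (7, 4), r² = 104/4 = 26.
Centre = (7, 4).

(7, 4)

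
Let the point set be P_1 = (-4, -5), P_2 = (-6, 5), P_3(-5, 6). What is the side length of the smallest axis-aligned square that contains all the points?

11

The bounding box has width 2 and height 11.
An axis-aligned square enclosing the set must have side ≥ max(width, height).
So the minimum side is max(2, 11) = 11.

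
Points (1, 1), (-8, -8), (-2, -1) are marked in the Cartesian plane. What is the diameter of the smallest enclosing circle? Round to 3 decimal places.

12.728

Call the three points A, B, C in the order given.
Side lengths²: AB² = 162, AC² = 13, BC² = 85.
Since AB² = 162 ≥ 85 + 13 = 98, the angle opposite AB is not acute, so the smallest enclosing circle has AB as diameter.
Centre = midpoint of AB = (-3.5, -3.5), r² = 162/4 = 40.5.
Diameter = 2r = 2√(40.5) ≈ 12.728.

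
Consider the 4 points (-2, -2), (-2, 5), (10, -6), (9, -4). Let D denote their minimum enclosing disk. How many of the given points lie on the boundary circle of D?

By Welzl's lemma the MEC is supported by two points (diametrically opposite) or three points (on a circumcircle).
The farthest pair is (-2, 5)–(10, -6) with squared distance 265. The circle on this segment as diameter has centre (4, -0.5) and r² = 265/4 = 66.25.
Check (-2, -2): distance² to centre = 38.25 ≤ 66.25, so it lies inside.
All remaining points lie in this disk, and no smaller disk contains both endpoints, so this is the minimum enclosing circle.
The points at distance exactly r from the centre are (-2, 5), (10, -6) — 2 points.

2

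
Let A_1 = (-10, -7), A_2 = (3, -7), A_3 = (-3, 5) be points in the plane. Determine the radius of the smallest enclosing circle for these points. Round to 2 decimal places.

7.77

Side lengths²: A_1A_2² = 169, A_1A_3² = 193, A_2A_3² = 180.
Since A_1A_3² = 193 < 180 + 169 = 349, the triangle is acute, so the smallest enclosing circle is the circumcircle.
Circumcentre = (-3.5, -2.75), r² = 60.3125.
r = √(60.3125) ≈ 7.77.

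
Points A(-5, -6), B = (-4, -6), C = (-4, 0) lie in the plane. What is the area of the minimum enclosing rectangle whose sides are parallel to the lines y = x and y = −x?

In coordinates u = x + y, v = x − y the rectangle is axis-aligned; the map (x,y)→(u,v) scales areas by 2.
u-values: -11, -10, -4; range = -4 − (-11) = 7.
v-values: 1, 2, -4; range = 2 − (-4) = 6.
Area = (7 × 6) / 2 = 21.

21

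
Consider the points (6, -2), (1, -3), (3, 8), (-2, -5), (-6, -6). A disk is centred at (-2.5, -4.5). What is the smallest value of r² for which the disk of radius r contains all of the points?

186.5

The required radius is the distance from (-2.5, -4.5) to the farthest point.
Squared distances: 78.5, 14.5, 186.5, 0.5, 14.5.
Maximum is 186.5, attained at (3, 8).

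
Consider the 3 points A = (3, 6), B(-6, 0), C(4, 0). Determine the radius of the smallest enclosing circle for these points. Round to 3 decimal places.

Side lengths²: AB² = 117, AC² = 37, BC² = 100.
Since AB² = 117 < 100 + 37 = 137, the triangle is acute, so the smallest enclosing circle is the circumcircle.
Circumcentre = (-1, 2.25), r² = 30.0625.
r = √(30.0625) ≈ 5.483.

5.483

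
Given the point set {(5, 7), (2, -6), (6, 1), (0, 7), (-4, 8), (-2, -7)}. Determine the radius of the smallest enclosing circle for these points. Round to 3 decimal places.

The minimum enclosing circle of a finite set is fixed by two of the points (as a diameter) or three (as a circumcircle).
The minimum enclosing circle is determined by three boundary points: (5, 7), (-4, 8), (-2, -7).
Their circumcentre is (-9/38, 33/38) with r² = 46945/722.
The farthest remaining point (2, -6) is at distance² 37673/722 ≤ 46945/722.
r = √(46945/722) ≈ 8.064.

8.064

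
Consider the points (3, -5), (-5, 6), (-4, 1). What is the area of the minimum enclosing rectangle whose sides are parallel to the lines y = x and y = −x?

38

In coordinates u = x + y, v = x − y the rectangle is axis-aligned; the map (x,y)→(u,v) scales areas by 2.
u-values: -2, 1, -3; range = 1 − (-3) = 4.
v-values: 8, -11, -5; range = 8 − (-11) = 19.
Area = (4 × 19) / 2 = 38.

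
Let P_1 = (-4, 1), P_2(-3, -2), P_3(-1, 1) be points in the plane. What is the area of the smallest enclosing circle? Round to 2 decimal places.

11.34

Side lengths²: P_1P_2² = 10, P_1P_3² = 9, P_2P_3² = 13.
Since P_2P_3² = 13 < 10 + 9 = 19, the triangle is acute, so the smallest enclosing circle is the circumcircle.
Circumcentre = (-2.5, -1/6), r² = 65/18.
Area = π·r² = π·65/18 ≈ 11.34.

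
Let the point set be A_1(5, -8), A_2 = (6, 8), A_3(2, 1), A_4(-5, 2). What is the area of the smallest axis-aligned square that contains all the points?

The bounding box has width 11 and height 16.
An axis-aligned square enclosing the set must have side ≥ max(width, height).
So the minimum side is max(11, 16) = 16.
Area = 16² = 256.

256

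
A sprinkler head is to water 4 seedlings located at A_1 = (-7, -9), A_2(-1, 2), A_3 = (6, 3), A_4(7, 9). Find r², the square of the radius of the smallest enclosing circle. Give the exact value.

130

A smallest enclosing disk is always determined by at most three of the input points on its boundary.
The farthest pair is A_1–A_4 with squared distance 520. The circle on this segment as diameter has centre (0, 0) and r² = 520/4 = 130.
Check A_2: distance² to centre = 5 ≤ 130, so it lies inside.
All remaining points lie in this disk, and no smaller disk contains both endpoints, so this is the minimum enclosing circle.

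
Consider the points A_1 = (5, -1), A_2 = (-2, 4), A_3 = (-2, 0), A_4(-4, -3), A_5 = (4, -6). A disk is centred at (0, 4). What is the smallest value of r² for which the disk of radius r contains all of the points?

116

The required radius is the distance from (0, 4) to the farthest point.
Squared distances: 50, 4, 20, 65, 116.
Maximum is 116, attained at A_5.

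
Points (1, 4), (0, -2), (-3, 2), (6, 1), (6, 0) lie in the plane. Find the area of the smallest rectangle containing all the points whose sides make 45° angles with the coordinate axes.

In coordinates u = x + y, v = x − y the rectangle is axis-aligned; the map (x,y)→(u,v) scales areas by 2.
u-values: 5, -2, -1, 7, 6; range = 7 − (-2) = 9.
v-values: -3, 2, -5, 5, 6; range = 6 − (-5) = 11.
Area = (9 × 11) / 2 = 49.5.

49.5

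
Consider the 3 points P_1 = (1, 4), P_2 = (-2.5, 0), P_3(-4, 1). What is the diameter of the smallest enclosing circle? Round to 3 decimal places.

5.831

Side lengths²: P_1P_2² = 28.25, P_1P_3² = 34, P_2P_3² = 3.25.
Since P_1P_3² = 34 ≥ 28.25 + 3.25 = 31.5, the angle opposite P_1P_3 is not acute, so the smallest enclosing circle has P_1P_3 as diameter.
Centre = midpoint of P_1P_3 = (-1.5, 2.5), r² = 34/4 = 8.5.
Diameter = 2r = 2√(8.5) ≈ 5.831.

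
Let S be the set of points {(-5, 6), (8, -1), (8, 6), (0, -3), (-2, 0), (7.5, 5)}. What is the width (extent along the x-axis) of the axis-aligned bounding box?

max x = 8, min x = -5, so width = 13.

13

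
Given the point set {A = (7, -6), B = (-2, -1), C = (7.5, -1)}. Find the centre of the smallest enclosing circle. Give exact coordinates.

(2.75, -3.05)

Side lengths²: AB² = 106, AC² = 25.25, BC² = 90.25.
Since AB² = 106 < 90.25 + 25.25 = 115.5, the triangle is acute, so the smallest enclosing circle is the circumcircle.
Circumcentre = (2.75, -3.05), r² = 26.765.
Centre = (2.75, -3.05).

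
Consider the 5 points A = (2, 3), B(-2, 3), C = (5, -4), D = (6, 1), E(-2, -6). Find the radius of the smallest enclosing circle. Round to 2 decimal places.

A smallest enclosing disk is always determined by at most three of the input points on its boundary.
The minimum enclosing circle is determined by three boundary points: B, D, E.
Their circumcentre is (1.125, -1.5) with r² = 30.015625.
The farthest remaining point C is at distance² 21.265625 ≤ 30.015625.
r = √(30.015625) ≈ 5.48.

5.48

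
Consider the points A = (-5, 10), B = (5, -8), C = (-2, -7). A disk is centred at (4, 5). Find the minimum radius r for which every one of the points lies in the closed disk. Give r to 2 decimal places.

13.42

The required radius is the distance from (4, 5) to the farthest point.
Squared distances: 106, 170, 180.
Maximum is 180, attained at C.
r = √180 ≈ 13.42.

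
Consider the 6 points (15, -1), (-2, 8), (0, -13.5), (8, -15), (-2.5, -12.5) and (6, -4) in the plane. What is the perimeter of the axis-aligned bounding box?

Width = max x − min x = 15 − (-2.5) = 17.5.
Height = max y − min y = 8 − (-15) = 23.
Perimeter = 2(17.5 + 23) = 81.

81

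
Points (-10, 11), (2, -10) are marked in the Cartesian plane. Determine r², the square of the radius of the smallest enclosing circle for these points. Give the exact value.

146.25

The smallest circle enclosing two points has them as diameter endpoints.
Centre = midpoint = (-4, 0.5); r² = |(-10, 11)−(2, -10)|²/4 = 585/4 = 146.25.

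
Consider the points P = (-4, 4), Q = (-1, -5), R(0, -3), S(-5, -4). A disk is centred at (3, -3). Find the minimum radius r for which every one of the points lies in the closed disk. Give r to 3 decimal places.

9.899

The required radius is the distance from (3, -3) to the farthest point.
Squared distances: 98, 20, 9, 65.
Maximum is 98, attained at P.
r = √98 ≈ 9.899.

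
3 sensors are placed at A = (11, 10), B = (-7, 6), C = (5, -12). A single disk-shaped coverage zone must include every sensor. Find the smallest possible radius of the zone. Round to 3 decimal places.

Side lengths²: AB² = 340, AC² = 520, BC² = 468.
Since AC² = 520 < 468 + 340 = 808, the triangle is acute, so the smallest enclosing circle is the circumcircle.
Circumcentre = (116/31, 5/31), r² = 143650/961.
r = √(143650/961) ≈ 12.226.

12.226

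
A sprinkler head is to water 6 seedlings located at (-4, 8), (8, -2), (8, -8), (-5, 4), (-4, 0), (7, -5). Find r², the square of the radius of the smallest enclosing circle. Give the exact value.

100

The minimum enclosing circle of a finite set is fixed by two of the points (as a diameter) or three (as a circumcircle).
The farthest pair is (-4, 8)–(8, -8) with squared distance 400. The circle on this segment as diameter has centre (2, 0) and r² = 400/4 = 100.
Check (8, -2): distance² to centre = 40 ≤ 100, so it lies inside.
All remaining points lie in this disk, and no smaller disk contains both endpoints, so this is the minimum enclosing circle.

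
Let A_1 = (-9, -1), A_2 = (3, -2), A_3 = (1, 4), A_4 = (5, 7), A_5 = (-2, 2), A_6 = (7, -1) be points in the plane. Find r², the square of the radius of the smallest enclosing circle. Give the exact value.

A smallest enclosing disk is always determined by at most three of the input points on its boundary.
The minimum enclosing circle is determined by three boundary points: A_1, A_4, A_6.
Their circumcentre is (-1, 1.25) with r² = 69.0625.
The farthest remaining point A_2 is at distance² 26.5625 ≤ 69.0625.

69.0625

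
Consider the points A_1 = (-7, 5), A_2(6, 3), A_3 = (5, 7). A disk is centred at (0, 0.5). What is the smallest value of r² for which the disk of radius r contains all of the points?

The required radius is the distance from (0, 0.5) to the farthest point.
Squared distances: 69.25, 42.25, 67.25.
Maximum is 69.25, attained at A_1.

69.25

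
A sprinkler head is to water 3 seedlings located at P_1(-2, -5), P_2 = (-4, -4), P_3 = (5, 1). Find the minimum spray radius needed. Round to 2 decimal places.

5.15

Side lengths²: P_1P_2² = 5, P_1P_3² = 85, P_2P_3² = 106.
Since P_2P_3² = 106 ≥ 85 + 5 = 90, the angle opposite P_2P_3 is not acute, so the smallest enclosing circle has P_2P_3 as diameter.
Centre = midpoint of P_2P_3 = (0.5, -1.5), r² = 106/4 = 26.5.
r = √(26.5) ≈ 5.15.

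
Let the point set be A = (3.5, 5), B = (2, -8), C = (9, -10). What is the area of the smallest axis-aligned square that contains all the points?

225

The bounding box has width 7 and height 15.
An axis-aligned square enclosing the set must have side ≥ max(width, height).
So the minimum side is max(7, 15) = 15.
Area = 15² = 225.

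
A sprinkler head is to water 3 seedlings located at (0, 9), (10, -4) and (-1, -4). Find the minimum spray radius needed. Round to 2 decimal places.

8.22

Call the three points A, B, C in the order given.
Side lengths²: AB² = 269, AC² = 170, BC² = 121.
Since AB² = 269 < 170 + 121 = 291, the triangle is acute, so the smallest enclosing circle is the circumcircle.
Circumcentre = (4.5, 55/26), r² = 22865/338.
r = √(22865/338) ≈ 8.22.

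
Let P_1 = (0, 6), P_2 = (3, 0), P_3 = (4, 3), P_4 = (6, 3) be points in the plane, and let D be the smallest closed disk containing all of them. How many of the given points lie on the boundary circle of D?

By Welzl's lemma the MEC is supported by two points (diametrically opposite) or three points (on a circumcircle).
The minimum enclosing circle is determined by three boundary points: P_1, P_2, P_4.
Their circumcentre is (2.5, 3.5) with r² = 12.5.
The farthest remaining point P_3 is at distance² 2.5 ≤ 12.5.
The points at distance exactly r from the centre are P_1, P_2, P_4 — 3 points.

3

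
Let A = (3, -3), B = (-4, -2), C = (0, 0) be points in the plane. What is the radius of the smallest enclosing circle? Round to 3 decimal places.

Side lengths²: AB² = 50, AC² = 18, BC² = 20.
Since AB² = 50 ≥ 20 + 18 = 38, the angle opposite AB is not acute, so the smallest enclosing circle has AB as diameter.
Centre = midpoint of AB = (-0.5, -2.5), r² = 50/4 = 12.5.
r = √(12.5) ≈ 3.536.

3.536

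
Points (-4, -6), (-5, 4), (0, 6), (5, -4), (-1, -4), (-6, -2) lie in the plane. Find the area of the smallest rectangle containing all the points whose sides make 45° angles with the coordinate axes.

In coordinates u = x + y, v = x − y the rectangle is axis-aligned; the map (x,y)→(u,v) scales areas by 2.
u-values: -10, -1, 6, 1, -5, -8; range = 6 − (-10) = 16.
v-values: 2, -9, -6, 9, 3, -4; range = 9 − (-9) = 18.
Area = (16 × 18) / 2 = 144.

144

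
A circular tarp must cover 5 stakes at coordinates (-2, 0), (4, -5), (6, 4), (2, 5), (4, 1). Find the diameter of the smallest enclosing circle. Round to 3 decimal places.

By Welzl's lemma the MEC is supported by two points (diametrically opposite) or three points (on a circumcircle).
The farthest pair is (4, -5)–(2, 5) with squared distance 104. The circle on this segment as diameter has centre (3, 0) and r² = 104/4 = 26.
Check (-2, 0): distance² to centre = 25 ≤ 26, so it lies inside.
All remaining points lie in this disk, and no smaller disk contains both endpoints, so this is the minimum enclosing circle.
Diameter = 2r = 2√26 ≈ 10.198.

10.198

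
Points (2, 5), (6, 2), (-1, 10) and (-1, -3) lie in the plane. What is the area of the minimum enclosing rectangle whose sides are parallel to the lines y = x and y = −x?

97.5

In coordinates u = x + y, v = x − y the rectangle is axis-aligned; the map (x,y)→(u,v) scales areas by 2.
u-values: 7, 8, 9, -4; range = 9 − (-4) = 13.
v-values: -3, 4, -11, 2; range = 4 − (-11) = 15.
Area = (13 × 15) / 2 = 97.5.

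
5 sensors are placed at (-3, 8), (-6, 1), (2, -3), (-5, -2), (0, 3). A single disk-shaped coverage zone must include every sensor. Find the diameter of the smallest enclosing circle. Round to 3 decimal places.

12.102

A smallest enclosing disk is always determined by at most three of the input points on its boundary.
The minimum enclosing circle is determined by three boundary points: (-3, 8), (2, -3), (-5, -2).
Their circumcentre is (-29/36, 85/36) with r² = 23725/648.
The farthest remaining point (-6, 1) is at distance² 18685/648 ≤ 23725/648.
Diameter = 2r = 2√(23725/648) ≈ 12.102.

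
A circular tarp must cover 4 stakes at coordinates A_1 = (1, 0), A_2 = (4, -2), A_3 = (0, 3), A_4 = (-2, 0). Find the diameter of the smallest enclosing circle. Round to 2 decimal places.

By Welzl's lemma the MEC is supported by two points (diametrically opposite) or three points (on a circumcircle).
The minimum enclosing circle is determined by three boundary points: A_2, A_3, A_4.
Their circumcentre is (29/22, -1/22) with r² = 2665/242.
The farthest remaining point A_1 is at distance² 25/242 ≤ 2665/242.
Diameter = 2r = 2√(2665/242) ≈ 6.64.

6.64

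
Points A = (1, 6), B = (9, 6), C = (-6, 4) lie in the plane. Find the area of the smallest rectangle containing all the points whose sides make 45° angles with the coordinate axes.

In coordinates u = x + y, v = x − y the rectangle is axis-aligned; the map (x,y)→(u,v) scales areas by 2.
u-values: 7, 15, -2; range = 15 − (-2) = 17.
v-values: -5, 3, -10; range = 3 − (-10) = 13.
Area = (17 × 13) / 2 = 110.5.

110.5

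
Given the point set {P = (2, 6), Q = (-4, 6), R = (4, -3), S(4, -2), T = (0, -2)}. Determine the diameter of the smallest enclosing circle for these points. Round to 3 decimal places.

The farthest pair is Q–R with squared distance 145. The circle on this segment as diameter has centre (0, 1.5) and r² = 145/4 = 36.25.
Check P: distance² to centre = 24.25 ≤ 36.25, so it lies inside.
All remaining points lie in this disk, and no smaller disk contains both endpoints, so this is the minimum enclosing circle.
Diameter = 2r = 2√(36.25) ≈ 12.042.

12.042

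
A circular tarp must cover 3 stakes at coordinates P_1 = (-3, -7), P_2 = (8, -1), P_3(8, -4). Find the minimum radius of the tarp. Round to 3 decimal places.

6.265

Side lengths²: P_1P_2² = 157, P_1P_3² = 130, P_2P_3² = 9.
Since P_1P_2² = 157 ≥ 130 + 9 = 139, the angle opposite P_1P_2 is not acute, so the smallest enclosing circle has P_1P_2 as diameter.
Centre = midpoint of P_1P_2 = (2.5, -4), r² = 157/4 = 39.25.
r = √(39.25) ≈ 6.265.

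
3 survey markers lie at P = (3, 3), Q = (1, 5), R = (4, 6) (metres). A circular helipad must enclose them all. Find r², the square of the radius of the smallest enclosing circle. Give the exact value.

3.125

Side lengths²: PQ² = 8, PR² = 10, QR² = 10.
Since QR² = 10 < 10 + 8 = 18, the triangle is acute, so the smallest enclosing circle is the circumcircle.
Circumcentre = (2.75, 4.75), r² = 3.125.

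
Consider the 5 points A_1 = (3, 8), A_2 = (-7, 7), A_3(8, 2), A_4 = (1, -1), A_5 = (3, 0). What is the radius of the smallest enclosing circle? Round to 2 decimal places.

A smallest enclosing disk is always determined by at most three of the input points on its boundary.
The farthest pair is A_2–A_3 with squared distance 250. The circle on this segment as diameter has centre (0.5, 4.5) and r² = 250/4 = 62.5.
Check A_1: distance² to centre = 18.5 ≤ 62.5, so it lies inside.
All remaining points lie in this disk, and no smaller disk contains both endpoints, so this is the minimum enclosing circle.
r = √(62.5) ≈ 7.91.

7.91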